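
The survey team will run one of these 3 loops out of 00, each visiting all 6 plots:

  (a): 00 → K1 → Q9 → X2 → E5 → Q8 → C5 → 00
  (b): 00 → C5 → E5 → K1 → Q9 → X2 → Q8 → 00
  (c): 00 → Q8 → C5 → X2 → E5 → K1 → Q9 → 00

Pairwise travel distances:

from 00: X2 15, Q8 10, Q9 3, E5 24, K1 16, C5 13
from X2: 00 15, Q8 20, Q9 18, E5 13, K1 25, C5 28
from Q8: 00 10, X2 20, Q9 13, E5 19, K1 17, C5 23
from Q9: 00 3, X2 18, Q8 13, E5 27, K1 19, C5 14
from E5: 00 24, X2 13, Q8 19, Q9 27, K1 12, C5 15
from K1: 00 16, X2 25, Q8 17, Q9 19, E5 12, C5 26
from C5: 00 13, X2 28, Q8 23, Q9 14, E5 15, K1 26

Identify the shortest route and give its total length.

(a): 16 + 19 + 18 + 13 + 19 + 23 + 13 = 121
(b): 13 + 15 + 12 + 19 + 18 + 20 + 10 = 107
(c): 10 + 23 + 28 + 13 + 12 + 19 + 3 = 108

107 — (b) is the shortest.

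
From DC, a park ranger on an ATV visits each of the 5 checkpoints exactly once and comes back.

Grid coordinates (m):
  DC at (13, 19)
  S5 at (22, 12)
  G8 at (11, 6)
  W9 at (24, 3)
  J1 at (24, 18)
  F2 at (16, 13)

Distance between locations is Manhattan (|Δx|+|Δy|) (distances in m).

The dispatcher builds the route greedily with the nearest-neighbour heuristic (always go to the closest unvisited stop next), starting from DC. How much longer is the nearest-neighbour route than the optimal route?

Excess over optimum: 2 m.

DC: F2=9, J1=12, G8=15, S5=16, W9=27 ⇒ F2
F2: S5=7, G8=12, J1=13, W9=18 ⇒ S5
S5: J1=8, W9=11, G8=17 ⇒ J1
J1: W9=15, G8=25 ⇒ W9
W9: G8=16 ⇒ G8
NN route DC → F2 → S5 → J1 → W9 → G8 → DC costs 70.
Optimal: DC → J1 → S5 → W9 → G8 → F2 → DC costs 68 (by enumerating all 60 distinct tours).
Excess = 70 − 68 = 2.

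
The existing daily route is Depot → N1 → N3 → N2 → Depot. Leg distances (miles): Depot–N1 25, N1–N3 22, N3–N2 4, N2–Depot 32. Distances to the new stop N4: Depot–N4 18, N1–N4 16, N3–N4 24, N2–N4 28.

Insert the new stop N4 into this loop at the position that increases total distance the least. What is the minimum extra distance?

Insertion cost between consecutive stops i–j is d(i,N4) + d(N4,j) − d(i,j):
  between Depot and N1: 18 + 16 − 25 = 9
  between N1 and N3: 16 + 24 − 22 = 18
  between N3 and N2: 24 + 28 − 4 = 48
  between N2 and Depot: 28 + 18 − 32 = 14
Cheapest insertion is between Depot and N1, adding 9.
New total = 83 + 9 = 92.

+9 miles — insert N4 between Depot and N1.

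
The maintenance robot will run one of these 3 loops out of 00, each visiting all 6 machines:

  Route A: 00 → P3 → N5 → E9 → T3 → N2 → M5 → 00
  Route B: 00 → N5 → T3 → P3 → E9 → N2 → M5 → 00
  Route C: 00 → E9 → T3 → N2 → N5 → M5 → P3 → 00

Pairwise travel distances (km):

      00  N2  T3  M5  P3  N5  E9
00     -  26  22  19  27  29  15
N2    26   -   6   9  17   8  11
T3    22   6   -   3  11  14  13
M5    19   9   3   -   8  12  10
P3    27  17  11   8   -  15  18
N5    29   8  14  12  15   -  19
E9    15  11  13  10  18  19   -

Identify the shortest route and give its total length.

89 km — Route C is the shortest.

Route A: 27 + 15 + 19 + 13 + 6 + 9 + 19 = 108
Route B: 29 + 14 + 11 + 18 + 11 + 9 + 19 = 111
Route C: 15 + 13 + 6 + 8 + 12 + 8 + 27 = 89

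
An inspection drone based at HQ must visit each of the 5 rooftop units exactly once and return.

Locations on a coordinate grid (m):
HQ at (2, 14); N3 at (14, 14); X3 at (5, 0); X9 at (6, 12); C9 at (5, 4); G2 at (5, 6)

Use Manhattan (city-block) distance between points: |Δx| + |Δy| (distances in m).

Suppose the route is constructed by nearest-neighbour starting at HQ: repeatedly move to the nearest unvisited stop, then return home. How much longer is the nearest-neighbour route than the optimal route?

From HQ: X9=6, G2=11, N3=12, C9=13, X3=17 → choose X9 (6).
From X9: G2=7, C9=9, N3=10, X3=13 → choose G2 (7).
From G2: C9=2, X3=6, N3=17 → choose C9 (2).
From C9: X3=4, N3=19 → choose X3 (4).
From X3: N3=23 → choose N3 (23).
NN route HQ → X9 → G2 → C9 → X3 → N3 → HQ costs 54.
Optimal: HQ → N3 → X9 → X3 → C9 → G2 → HQ costs 52 (by enumerating all 60 distinct tours).
Excess = 54 − 52 = 2.

2 m longer than the optimal tour.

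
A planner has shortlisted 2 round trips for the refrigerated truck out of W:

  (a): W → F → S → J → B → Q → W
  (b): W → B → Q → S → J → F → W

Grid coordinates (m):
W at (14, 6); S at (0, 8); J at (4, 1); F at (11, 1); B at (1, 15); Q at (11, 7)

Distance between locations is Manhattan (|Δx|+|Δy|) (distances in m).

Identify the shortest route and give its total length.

Shortest is (a), total 76 m.

(a): 8 + 18 + 11 + 17 + 18 + 4 = 76
(b): 22 + 18 + 12 + 11 + 7 + 8 = 78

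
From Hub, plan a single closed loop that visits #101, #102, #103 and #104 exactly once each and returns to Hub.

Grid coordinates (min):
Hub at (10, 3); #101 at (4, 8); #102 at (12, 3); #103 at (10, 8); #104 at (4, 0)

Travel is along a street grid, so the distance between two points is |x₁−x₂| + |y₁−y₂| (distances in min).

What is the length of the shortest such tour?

32 min — the shortest possible round trip.

Hub → #101 → #102 → #103 → #104 → Hub: 11+13+7+14+9 = 54
Hub → #101 → #102 → #104 → #103 → Hub: 11+13+11+14+5 = 54
Hub → #101 → #103 → #102 → #104 → Hub: 11+6+7+11+9 = 44
Hub → #101 → #103 → #104 → #102 → Hub: 11+6+14+11+2 = 44
Hub → #101 → #104 → #102 → #103 → Hub: 11+8+11+7+5 = 42
Hub → #101 → #104 → #103 → #102 → Hub: 11+8+14+7+2 = 42
Hub → #102 → #101 → #103 → #104 → Hub: 2+13+6+14+9 = 44
Hub → #102 → #101 → #104 → #103 → Hub: 2+13+8+14+5 = 42
Hub → #102 → #103 → #101 → #104 → Hub: 2+7+6+8+9 = 32
Hub → #102 → #104 → #101 → #103 → Hub: 2+11+8+6+5 = 32
Hub → #103 → #101 → #102 → #104 → Hub: 5+6+13+11+9 = 44
Hub → #103 → #102 → #101 → #104 → Hub: 5+7+13+8+9 = 42
The minimum is 32.
One optimal route: Hub → #102 → #103 → #101 → #104 → Hub (or its reverse).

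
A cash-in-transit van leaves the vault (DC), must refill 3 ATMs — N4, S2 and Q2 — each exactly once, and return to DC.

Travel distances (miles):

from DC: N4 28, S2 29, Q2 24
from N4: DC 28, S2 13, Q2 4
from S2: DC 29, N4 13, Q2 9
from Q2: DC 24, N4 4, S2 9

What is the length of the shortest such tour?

There are 3 distinct closed tours to check (reversals are equivalent).
DC-N4-S2-Q2-DC: 28+13+9+24 = 74
DC-N4-Q2-S2-DC: 28+4+9+29 = 70
DC-S2-N4-Q2-DC: 29+13+4+24 = 70
The minimum is 70.
One optimal route: DC → N4 → Q2 → S2 → DC (or its reverse).

70 miles — the shortest possible round trip.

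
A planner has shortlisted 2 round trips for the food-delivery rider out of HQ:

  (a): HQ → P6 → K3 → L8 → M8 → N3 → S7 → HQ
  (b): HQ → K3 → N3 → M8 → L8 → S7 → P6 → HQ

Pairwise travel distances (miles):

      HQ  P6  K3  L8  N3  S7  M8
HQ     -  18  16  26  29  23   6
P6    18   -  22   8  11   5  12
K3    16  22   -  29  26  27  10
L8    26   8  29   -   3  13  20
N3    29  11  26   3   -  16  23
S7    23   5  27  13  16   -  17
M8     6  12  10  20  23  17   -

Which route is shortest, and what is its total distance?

(a): 18 + 22 + 29 + 20 + 23 + 16 + 23 = 151
(b): 16 + 26 + 23 + 20 + 13 + 5 + 18 = 121

Shortest is (b), total 121 miles.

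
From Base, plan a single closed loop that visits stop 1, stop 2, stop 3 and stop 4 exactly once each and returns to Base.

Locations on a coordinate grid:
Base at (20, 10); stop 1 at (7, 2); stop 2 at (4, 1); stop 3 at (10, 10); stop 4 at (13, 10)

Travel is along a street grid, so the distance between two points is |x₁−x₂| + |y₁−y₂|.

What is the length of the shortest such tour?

Base → stop 1 → stop 2 → stop 3 → stop 4 → Base: 21+4+15+3+7 = 50
Base → stop 1 → stop 2 → stop 4 → stop 3 → Base: 21+4+18+3+10 = 56
Base → stop 1 → stop 3 → stop 2 → stop 4 → Base: 21+11+15+18+7 = 72
Base → stop 1 → stop 3 → stop 4 → stop 2 → Base: 21+11+3+18+25 = 78
Base → stop 1 → stop 4 → stop 2 → stop 3 → Base: 21+14+18+15+10 = 78
Base → stop 1 → stop 4 → stop 3 → stop 2 → Base: 21+14+3+15+25 = 78
Base → stop 2 → stop 1 → stop 3 → stop 4 → Base: 25+4+11+3+7 = 50
Base → stop 2 → stop 1 → stop 4 → stop 3 → Base: 25+4+14+3+10 = 56
Base → stop 2 → stop 3 → stop 1 → stop 4 → Base: 25+15+11+14+7 = 72
Base → stop 2 → stop 4 → stop 1 → stop 3 → Base: 25+18+14+11+10 = 78
Base → stop 3 → stop 1 → stop 2 → stop 4 → Base: 10+11+4+18+7 = 50
Base → stop 3 → stop 2 → stop 1 → stop 4 → Base: 10+15+4+14+7 = 50
The minimum is 50.
One optimal route: Base → stop 1 → stop 2 → stop 3 → stop 4 → Base (or its reverse).

Shortest round trip = 50.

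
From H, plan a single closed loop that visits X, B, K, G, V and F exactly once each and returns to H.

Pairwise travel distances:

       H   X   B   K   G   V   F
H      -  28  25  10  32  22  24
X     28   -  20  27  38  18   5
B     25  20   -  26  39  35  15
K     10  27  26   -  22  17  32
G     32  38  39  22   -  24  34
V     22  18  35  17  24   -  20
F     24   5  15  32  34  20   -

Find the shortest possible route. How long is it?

Shortest round trip = 119.

With 6 stops there are 6!/2 = 360 distinct round trips (a route and its reverse cost the same).
H → X → B → K → G → V → F → H: 28+20+26+22+24+20+24 = 164
H → X → B → K → G → F → V → H: 28+20+26+22+34+20+22 = 172
H → X → B → K → V → G → F → H: 28+20+26+17+24+34+24 = 173
H → X → B → K → V → F → G → H: 28+20+26+17+20+34+32 = 177
H → X → B → K → F → G → V → H: 28+20+26+32+34+24+22 = 186
H → X → B → K → F → V → G → H: 28+20+26+32+20+24+32 = 182
H → X → B → G → K → V → F → H: 28+20+39+22+17+20+24 = 170
H → X → B → G → K → F → V → H: 28+20+39+22+32+20+22 = 183
… (352 more)
H → B → F → X → V → G → K → H: 25+15+5+18+24+22+10 = 119  ← best
The minimum is 119.
One optimal route: H → B → F → X → V → G → K → H (or its reverse).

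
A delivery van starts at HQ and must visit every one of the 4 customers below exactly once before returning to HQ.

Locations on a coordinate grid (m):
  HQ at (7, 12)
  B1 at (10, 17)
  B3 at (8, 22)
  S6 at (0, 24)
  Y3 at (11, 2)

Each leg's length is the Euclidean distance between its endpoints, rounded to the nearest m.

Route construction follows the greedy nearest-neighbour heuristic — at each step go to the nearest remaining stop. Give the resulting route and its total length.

Nearest-neighbour total = 55 m; route HQ → B1 → B3 → S6 → Y3 → HQ.

At HQ the remaining stops are B1 6, B3 10, Y3 11, S6 14; go to B1.
At B1 the remaining stops are B3 5, S6 12, Y3 15; go to B3.
At B3 the remaining stops are S6 8, Y3 20; go to S6.
At S6 the remaining stops are Y3 25; go to Y3.
Return Y3→HQ: 11.
Total = 6 + 5 + 8 + 25 + 11 = 55.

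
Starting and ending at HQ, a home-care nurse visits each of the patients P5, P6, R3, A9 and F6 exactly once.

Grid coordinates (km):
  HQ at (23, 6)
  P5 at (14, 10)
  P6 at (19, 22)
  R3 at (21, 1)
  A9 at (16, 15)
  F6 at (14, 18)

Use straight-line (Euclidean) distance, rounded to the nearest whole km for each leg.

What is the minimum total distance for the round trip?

Minimum total distance: 47 km.

There are 60 distinct closed tours to check (reversals are equivalent).
HQ→P5→P6→R3→A9→F6→HQ: 10+13+21+15+4+15 = 78
HQ→P5→P6→R3→F6→A9→HQ: 10+13+21+18+4+11 = 77
HQ→P5→P6→A9→R3→F6→HQ: 10+13+8+15+18+15 = 79
HQ→P5→P6→A9→F6→R3→HQ: 10+13+8+4+18+5 = 58
HQ→P5→P6→F6→R3→A9→HQ: 10+13+6+18+15+11 = 73
HQ→P5→P6→F6→A9→R3→HQ: 10+13+6+4+15+5 = 53
HQ→P5→R3→P6→A9→F6→HQ: 10+11+21+8+4+15 = 69
HQ→P5→R3→P6→F6→A9→HQ: 10+11+21+6+4+11 = 63
HQ→P5→R3→A9→P6→F6→HQ: 10+11+15+8+6+15 = 65
HQ→P5→R3→A9→F6→P6→HQ: 10+11+15+4+6+16 = 62
HQ→P5→R3→F6→P6→A9→HQ: 10+11+18+6+8+11 = 64
HQ→P5→R3→F6→A9→P6→HQ: 10+11+18+4+8+16 = 67
HQ→P5→A9→P6→R3→F6→HQ: 10+5+8+21+18+15 = 77
HQ→P5→A9→P6→F6→R3→HQ: 10+5+8+6+18+5 = 52
… (46 more)
HQ→P6→F6→A9→P5→R3→HQ: 16+6+4+5+11+5 = 47  ← best
The minimum is 47.
One optimal route: HQ → P6 → F6 → A9 → P5 → R3 → HQ (or its reverse).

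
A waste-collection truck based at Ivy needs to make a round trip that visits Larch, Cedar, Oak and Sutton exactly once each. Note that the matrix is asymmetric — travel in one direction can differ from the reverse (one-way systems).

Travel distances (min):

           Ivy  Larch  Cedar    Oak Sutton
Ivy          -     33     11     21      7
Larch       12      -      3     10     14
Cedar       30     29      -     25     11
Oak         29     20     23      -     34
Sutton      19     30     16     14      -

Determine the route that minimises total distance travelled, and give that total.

Ivy - Larch - Cedar - Oak - Sutton - Ivy: 33+3+25+34+19 = 114
Ivy - Larch - Cedar - Sutton - Oak - Ivy: 33+3+11+14+29 = 90
Ivy - Larch - Oak - Cedar - Sutton - Ivy: 33+10+23+11+19 = 96
Ivy - Larch - Oak - Sutton - Cedar - Ivy: 33+10+34+16+30 = 123
Ivy - Larch - Sutton - Cedar - Oak - Ivy: 33+14+16+25+29 = 117
Ivy - Larch - Sutton - Oak - Cedar - Ivy: 33+14+14+23+30 = 114
Ivy - Cedar - Larch - Oak - Sutton - Ivy: 11+29+10+34+19 = 103
Ivy - Cedar - Larch - Sutton - Oak - Ivy: 11+29+14+14+29 = 97
Ivy - Cedar - Oak - Larch - Sutton - Ivy: 11+25+20+14+19 = 89
Ivy - Cedar - Oak - Sutton - Larch - Ivy: 11+25+34+30+12 = 112
Ivy - Cedar - Sutton - Larch - Oak - Ivy: 11+11+30+10+29 = 91
Ivy - Cedar - Sutton - Oak - Larch - Ivy: 11+11+14+20+12 = 68
Ivy - Oak - Larch - Cedar - Sutton - Ivy: 21+20+3+11+19 = 74
Ivy - Oak - Larch - Sutton - Cedar - Ivy: 21+20+14+16+30 = 101
… (10 more)
The minimum is 68.
One optimal route: Ivy → Cedar → Sutton → Oak → Larch → Ivy.

Shortest round trip = 68 min.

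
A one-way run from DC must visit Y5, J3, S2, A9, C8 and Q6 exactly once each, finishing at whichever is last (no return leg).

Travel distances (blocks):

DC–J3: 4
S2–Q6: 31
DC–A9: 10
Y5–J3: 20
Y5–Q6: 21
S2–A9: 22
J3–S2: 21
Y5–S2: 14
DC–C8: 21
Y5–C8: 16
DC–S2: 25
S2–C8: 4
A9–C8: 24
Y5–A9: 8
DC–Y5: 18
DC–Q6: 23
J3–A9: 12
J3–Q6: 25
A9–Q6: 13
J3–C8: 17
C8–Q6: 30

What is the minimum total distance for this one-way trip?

There are 6! = 720 possible orderings.
DC → Y5 → J3 → S2 → A9 → C8 → Q6: 18+20+21+22+24+30 = 135
DC → Y5 → J3 → S2 → A9 → Q6 → C8: 18+20+21+22+13+30 = 124
DC → Y5 → J3 → S2 → C8 → A9 → Q6: 18+20+21+4+24+13 = 100
DC → Y5 → J3 → S2 → C8 → Q6 → A9: 18+20+21+4+30+13 = 106
DC → Y5 → J3 → S2 → Q6 → A9 → C8: 18+20+21+31+13+24 = 127
DC → Y5 → J3 → S2 → Q6 → C8 → A9: 18+20+21+31+30+24 = 144
DC → Y5 → J3 → A9 → S2 → C8 → Q6: 18+20+12+22+4+30 = 106
DC → Y5 → J3 → A9 → S2 → Q6 → C8: 18+20+12+22+31+30 = 133
… (712 more)
DC → J3 → C8 → S2 → Y5 → A9 → Q6: 4+17+4+14+8+13 = 60  ← best
The minimum is 60.
One shortest path: DC → J3 → C8 → S2 → Y5 → A9 → Q6.

Minimum one-way distance = 60 blocks.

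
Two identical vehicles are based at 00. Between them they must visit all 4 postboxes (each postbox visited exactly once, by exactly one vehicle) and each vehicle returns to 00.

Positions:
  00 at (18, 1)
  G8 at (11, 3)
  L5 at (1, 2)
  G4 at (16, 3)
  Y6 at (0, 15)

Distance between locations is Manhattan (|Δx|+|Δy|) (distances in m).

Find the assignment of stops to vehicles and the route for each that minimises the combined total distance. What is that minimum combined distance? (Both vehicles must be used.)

There are 2^3 − 1 = 7 ways to divide the 4 stops into two non-empty groups. For each, the best each vehicle can do is its own shortest tour through its group:
  {G8} + {L5, G4, Y6}: 18 + 64 = 82
  {L5} + {G8, G4, Y6}: 36 + 64 = 100
  {G8, L5} + {G4, Y6}: 38 + 64 = 102
  {G4} + {G8, L5, Y6}: 8 + 64 = 72
  {G8, G4} + {L5, Y6}: 18 + 64 = 82
  {L5, G4} + {G8, Y6}: 38 + 64 = 102
  … (7 splits in total)
Best: vehicle 1 00 → G4 → 00 = 8; vehicle 2 00 → G8 → Y6 → L5 → 00 = 64; combined 72.

Minimum combined distance: 72 m.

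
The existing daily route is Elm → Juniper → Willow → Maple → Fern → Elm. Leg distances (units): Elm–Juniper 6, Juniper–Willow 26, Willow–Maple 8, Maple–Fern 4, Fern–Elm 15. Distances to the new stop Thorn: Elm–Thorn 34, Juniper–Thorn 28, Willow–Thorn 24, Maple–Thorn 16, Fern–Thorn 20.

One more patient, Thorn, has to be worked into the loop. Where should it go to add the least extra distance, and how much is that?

Adding 26 by placing Thorn on the Juniper–Willow leg.

Insertion cost between consecutive stops i–j is d(i,Thorn) + d(Thorn,j) − d(i,j):
  between Elm and Juniper: 34 + 28 − 6 = 56
  between Juniper and Willow: 28 + 24 − 26 = 26
  between Willow and Maple: 24 + 16 − 8 = 32
  between Maple and Fern: 16 + 20 − 4 = 32
  between Fern and Elm: 20 + 34 − 15 = 39
Cheapest insertion is between Juniper and Willow, adding 26.
New total = 59 + 26 = 85.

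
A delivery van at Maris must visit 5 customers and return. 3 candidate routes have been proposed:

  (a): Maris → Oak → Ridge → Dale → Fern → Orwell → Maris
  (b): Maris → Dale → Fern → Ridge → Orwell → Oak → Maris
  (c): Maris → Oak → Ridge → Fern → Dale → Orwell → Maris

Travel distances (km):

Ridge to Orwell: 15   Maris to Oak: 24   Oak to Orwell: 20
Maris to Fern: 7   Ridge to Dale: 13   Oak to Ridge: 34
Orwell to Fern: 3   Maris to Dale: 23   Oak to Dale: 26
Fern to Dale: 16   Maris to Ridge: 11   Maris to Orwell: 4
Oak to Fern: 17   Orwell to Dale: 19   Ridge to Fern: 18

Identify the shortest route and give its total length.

Shortest is (a), total 94 km.

(a): 24 + 34 + 13 + 16 + 3 + 4 = 94
(b): 23 + 16 + 18 + 15 + 20 + 24 = 116
(c): 24 + 34 + 18 + 16 + 19 + 4 = 115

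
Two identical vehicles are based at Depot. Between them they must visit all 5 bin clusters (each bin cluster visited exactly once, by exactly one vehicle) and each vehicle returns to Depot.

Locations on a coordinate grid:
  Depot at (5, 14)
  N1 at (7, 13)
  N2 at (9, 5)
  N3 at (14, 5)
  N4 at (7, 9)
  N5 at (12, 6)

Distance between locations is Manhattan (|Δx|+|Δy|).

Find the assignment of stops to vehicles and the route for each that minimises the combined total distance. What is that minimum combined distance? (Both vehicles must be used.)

42 — the smallest possible combined total.

There are 2^4 − 1 = 15 ways to divide the 5 stops into two non-empty groups. For each, the best each vehicle can do is its own shortest tour through its group:
  {N1} + {N2, N3, N4, N5}: 6 + 36 = 42
  {N2} + {N1, N3, N4, N5}: 26 + 36 = 62
  {N1, N2} + {N3, N4, N5}: 26 + 36 = 62
  {N3} + {N1, N2, N4, N5}: 36 + 32 = 68
  {N1, N3} + {N2, N4, N5}: 36 + 32 = 68
  {N2, N3} + {N1, N4, N5}: 36 + 30 = 66
  … (15 splits in total)
Best: vehicle 1 Depot → N1 → Depot = 6; vehicle 2 Depot → N2 → N3 → N5 → N4 → Depot = 36; combined 42.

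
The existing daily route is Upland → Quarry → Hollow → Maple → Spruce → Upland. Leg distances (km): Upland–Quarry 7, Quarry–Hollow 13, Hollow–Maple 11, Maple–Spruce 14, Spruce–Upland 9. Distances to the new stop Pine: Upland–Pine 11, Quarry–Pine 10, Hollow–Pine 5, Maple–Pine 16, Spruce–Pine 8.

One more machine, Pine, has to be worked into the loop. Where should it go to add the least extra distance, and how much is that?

Insertion cost between consecutive stops i–j is d(i,Pine) + d(Pine,j) − d(i,j):
  between Upland and Quarry: 11 + 10 − 7 = 14
  between Quarry and Hollow: 10 + 5 − 13 = 2
  between Hollow and Maple: 5 + 16 − 11 = 10
  between Maple and Spruce: 16 + 8 − 14 = 10
  between Spruce and Upland: 8 + 11 − 9 = 10
Cheapest insertion is between Quarry and Hollow, adding 2.
New total = 54 + 2 = 56.

Minimum extra distance: 2 km, inserting Pine between Quarry and Hollow.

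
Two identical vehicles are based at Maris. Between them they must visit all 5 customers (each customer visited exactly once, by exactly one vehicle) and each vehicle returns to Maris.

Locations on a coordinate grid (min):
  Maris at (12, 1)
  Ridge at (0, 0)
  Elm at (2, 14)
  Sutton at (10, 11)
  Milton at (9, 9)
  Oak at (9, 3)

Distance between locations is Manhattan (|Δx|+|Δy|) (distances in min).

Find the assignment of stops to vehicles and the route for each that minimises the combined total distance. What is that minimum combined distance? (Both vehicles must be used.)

Minimum combined distance: 64 min.

There are 2^4 − 1 = 15 ways to divide the 5 stops into two non-empty groups. For each, the best each vehicle can do is its own shortest tour through its group:
  {Ridge} + {Elm, Sutton, Milton, Oak}: 26 + 46 = 72
  {Elm} + {Ridge, Sutton, Milton, Oak}: 46 + 46 = 92
  {Ridge, Elm} + {Sutton, Milton, Oak}: 52 + 26 = 78
  {Sutton} + {Ridge, Elm, Milton, Oak}: 24 + 52 = 76
  {Ridge, Sutton} + {Elm, Milton, Oak}: 46 + 46 = 92
  {Elm, Sutton} + {Ridge, Milton, Oak}: 46 + 42 = 88
  … (15 splits in total)
  {Ridge, Elm, Sutton, Milton} + {Oak}: 54 + 10 = 64  ← best
Best: vehicle 1 Maris → Ridge → Elm → Sutton → Milton → Maris = 54; vehicle 2 Maris → Oak → Maris = 10; combined 64.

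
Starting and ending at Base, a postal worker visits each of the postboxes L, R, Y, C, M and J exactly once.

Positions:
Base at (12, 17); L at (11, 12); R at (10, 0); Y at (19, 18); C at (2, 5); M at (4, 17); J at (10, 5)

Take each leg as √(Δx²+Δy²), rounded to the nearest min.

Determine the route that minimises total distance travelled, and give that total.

Shortest round trip = 58 min.

There are 360 distinct closed tours to check (reversals are equivalent).
Base → L → R → Y → C → M → J → Base: 5+12+20+21+12+13+12 = 95
Base → L → R → Y → C → J → M → Base: 5+12+20+21+8+13+8 = 87
Base → L → R → Y → M → C → J → Base: 5+12+20+15+12+8+12 = 84
Base → L → R → Y → M → J → C → Base: 5+12+20+15+13+8+16 = 89
Base → L → R → Y → J → C → M → Base: 5+12+20+16+8+12+8 = 81
Base → L → R → Y → J → M → C → Base: 5+12+20+16+13+12+16 = 94
Base → L → R → C → Y → M → J → Base: 5+12+9+21+15+13+12 = 87
Base → L → R → C → Y → J → M → Base: 5+12+9+21+16+13+8 = 84
… (352 more)
Base → Y → L → J → R → C → M → Base: 7+10+7+5+9+12+8 = 58  ← best
The minimum is 58.
One optimal route: Base → Y → L → J → R → C → M → Base (or its reverse).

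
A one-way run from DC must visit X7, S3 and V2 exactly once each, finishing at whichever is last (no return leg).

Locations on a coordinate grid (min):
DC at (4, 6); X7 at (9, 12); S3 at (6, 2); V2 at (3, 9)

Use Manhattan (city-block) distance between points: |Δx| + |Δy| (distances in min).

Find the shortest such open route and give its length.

There are 3! = 6 possible orderings.
DC→X7→S3→V2: 11+13+10 = 34
DC→X7→V2→S3: 11+9+10 = 30
DC→S3→X7→V2: 6+13+9 = 28
DC→S3→V2→X7: 6+10+9 = 25
DC→V2→X7→S3: 4+9+13 = 26
DC→V2→S3→X7: 4+10+13 = 27
The minimum is 25.
One shortest path: DC → S3 → V2 → X7.

Shortest open route: 25 min.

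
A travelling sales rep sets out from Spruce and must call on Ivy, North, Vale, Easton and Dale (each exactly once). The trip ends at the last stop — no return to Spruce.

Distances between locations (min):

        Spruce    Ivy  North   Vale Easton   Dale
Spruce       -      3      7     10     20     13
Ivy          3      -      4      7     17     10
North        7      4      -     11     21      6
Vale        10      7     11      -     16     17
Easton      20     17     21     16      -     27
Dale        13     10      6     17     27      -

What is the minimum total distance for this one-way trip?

There are 5! = 120 possible orderings.
Spruce→Ivy→North→Vale→Easton→Dale: 3+4+11+16+27 = 61
Spruce→Ivy→North→Vale→Dale→Easton: 3+4+11+17+27 = 62
Spruce→Ivy→North→Easton→Vale→Dale: 3+4+21+16+17 = 61
Spruce→Ivy→North→Easton→Dale→Vale: 3+4+21+27+17 = 72
Spruce→Ivy→North→Dale→Vale→Easton: 3+4+6+17+16 = 46
Spruce→Ivy→North→Dale→Easton→Vale: 3+4+6+27+16 = 56
Spruce→Ivy→Vale→North→Easton→Dale: 3+7+11+21+27 = 69
Spruce→Ivy→Vale→North→Dale→Easton: 3+7+11+6+27 = 54
Spruce→Ivy→Vale→Easton→North→Dale: 3+7+16+21+6 = 53
Spruce→Ivy→Vale→Easton→Dale→North: 3+7+16+27+6 = 59
Spruce→Ivy→Vale→Dale→North→Easton: 3+7+17+6+21 = 54
Spruce→Ivy→Vale→Dale→Easton→North: 3+7+17+27+21 = 75
Spruce→Ivy→Easton→North→Vale→Dale: 3+17+21+11+17 = 69
Spruce→Ivy→Easton→North→Dale→Vale: 3+17+21+6+17 = 64
… (106 more)
The minimum is 46.
One shortest path: Spruce → Ivy → North → Dale → Vale → Easton.

Minimum one-way distance = 46 min.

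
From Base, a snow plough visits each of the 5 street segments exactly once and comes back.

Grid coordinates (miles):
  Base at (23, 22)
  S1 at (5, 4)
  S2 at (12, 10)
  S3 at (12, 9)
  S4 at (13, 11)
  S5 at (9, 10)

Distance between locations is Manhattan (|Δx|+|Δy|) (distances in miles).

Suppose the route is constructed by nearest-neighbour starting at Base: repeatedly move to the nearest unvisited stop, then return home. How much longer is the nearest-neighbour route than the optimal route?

Excess over optimum: 2 miles.

From Base: S4=21, S2=23, S3=24, S5=26, S1=36 → choose S4 (21).
From S4: S2=2, S3=3, S5=5, S1=15 → choose S2 (2).
From S2: S3=1, S5=3, S1=13 → choose S3 (1).
From S3: S5=4, S1=12 → choose S5 (4).
From S5: S1=10 → choose S1 (10).
NN route Base → S4 → S2 → S3 → S5 → S1 → Base costs 74.
Optimal: Base → S2 → S3 → S1 → S5 → S4 → Base costs 72 (by enumerating all 60 distinct tours).
Excess = 74 − 72 = 2.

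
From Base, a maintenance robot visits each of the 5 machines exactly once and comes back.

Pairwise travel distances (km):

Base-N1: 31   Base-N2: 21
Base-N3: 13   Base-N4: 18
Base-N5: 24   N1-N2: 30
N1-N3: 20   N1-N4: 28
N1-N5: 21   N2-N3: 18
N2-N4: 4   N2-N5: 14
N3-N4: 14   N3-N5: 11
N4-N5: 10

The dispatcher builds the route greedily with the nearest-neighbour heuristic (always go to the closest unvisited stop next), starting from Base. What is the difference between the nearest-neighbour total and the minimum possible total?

Base: N3=13, N4=18, N2=21, N5=24, N1=31 ⇒ N3
N3: N5=11, N4=14, N2=18, N1=20 ⇒ N5
N5: N4=10, N2=14, N1=21 ⇒ N4
N4: N2=4, N1=28 ⇒ N2
N2: N1=30 ⇒ N1
NN route Base → N3 → N5 → N4 → N2 → N1 → Base costs 99.
Optimal: Base → N2 → N4 → N5 → N1 → N3 → Base costs 89 (by enumerating all 60 distinct tours).
Excess = 99 − 89 = 10.

The nearest-neighbour route is 10 km longer than optimal.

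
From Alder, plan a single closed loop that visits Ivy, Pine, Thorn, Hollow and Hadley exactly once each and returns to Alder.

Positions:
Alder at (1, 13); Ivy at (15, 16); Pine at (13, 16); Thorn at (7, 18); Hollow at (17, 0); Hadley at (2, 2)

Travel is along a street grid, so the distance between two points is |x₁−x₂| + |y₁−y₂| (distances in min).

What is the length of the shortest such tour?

Alder → Ivy → Pine → Thorn → Hollow → Hadley → Alder: 17+2+8+28+17+12 = 84
Alder → Ivy → Pine → Thorn → Hadley → Hollow → Alder: 17+2+8+21+17+29 = 94
Alder → Ivy → Pine → Hollow → Thorn → Hadley → Alder: 17+2+20+28+21+12 = 100
Alder → Ivy → Pine → Hollow → Hadley → Thorn → Alder: 17+2+20+17+21+11 = 88
Alder → Ivy → Pine → Hadley → Thorn → Hollow → Alder: 17+2+25+21+28+29 = 122
Alder → Ivy → Pine → Hadley → Hollow → Thorn → Alder: 17+2+25+17+28+11 = 100
Alder → Ivy → Thorn → Pine → Hollow → Hadley → Alder: 17+10+8+20+17+12 = 84
Alder → Ivy → Thorn → Pine → Hadley → Hollow → Alder: 17+10+8+25+17+29 = 106
Alder → Ivy → Thorn → Hollow → Pine → Hadley → Alder: 17+10+28+20+25+12 = 112
Alder → Ivy → Thorn → Hollow → Hadley → Pine → Alder: 17+10+28+17+25+15 = 112
Alder → Ivy → Thorn → Hadley → Pine → Hollow → Alder: 17+10+21+25+20+29 = 122
Alder → Ivy → Thorn → Hadley → Hollow → Pine → Alder: 17+10+21+17+20+15 = 100
Alder → Ivy → Hollow → Pine → Thorn → Hadley → Alder: 17+18+20+8+21+12 = 96
Alder → Ivy → Hollow → Pine → Hadley → Thorn → Alder: 17+18+20+25+21+11 = 112
… (46 more)
Alder → Thorn → Pine → Ivy → Hollow → Hadley → Alder: 11+8+2+18+17+12 = 68  ← best
The minimum is 68.
One optimal route: Alder → Thorn → Pine → Ivy → Hollow → Hadley → Alder (or its reverse).

Minimum total distance: 68 min.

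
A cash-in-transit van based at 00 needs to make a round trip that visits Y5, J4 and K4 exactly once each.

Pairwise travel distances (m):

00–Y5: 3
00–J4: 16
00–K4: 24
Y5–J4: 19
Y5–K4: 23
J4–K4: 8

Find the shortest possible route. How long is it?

50 m — the shortest possible round trip.

There are 3 distinct closed tours to check (reversals are equivalent).
00-Y5-J4-K4-00: 3+19+8+24 = 54
00-Y5-K4-J4-00: 3+23+8+16 = 50
00-J4-Y5-K4-00: 16+19+23+24 = 82
The minimum is 50.
One optimal route: 00 → Y5 → K4 → J4 → 00 (or its reverse).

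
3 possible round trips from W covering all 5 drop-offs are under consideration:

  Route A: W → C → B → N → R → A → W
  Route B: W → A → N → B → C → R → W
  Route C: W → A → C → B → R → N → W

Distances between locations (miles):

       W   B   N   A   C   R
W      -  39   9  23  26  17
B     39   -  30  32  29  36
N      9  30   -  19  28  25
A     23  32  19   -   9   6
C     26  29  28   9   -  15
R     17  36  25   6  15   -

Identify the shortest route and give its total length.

Route A: 26 + 29 + 30 + 25 + 6 + 23 = 139
Route B: 23 + 19 + 30 + 29 + 15 + 17 = 133
Route C: 23 + 9 + 29 + 36 + 25 + 9 = 131

131 miles — Route C is the shortest.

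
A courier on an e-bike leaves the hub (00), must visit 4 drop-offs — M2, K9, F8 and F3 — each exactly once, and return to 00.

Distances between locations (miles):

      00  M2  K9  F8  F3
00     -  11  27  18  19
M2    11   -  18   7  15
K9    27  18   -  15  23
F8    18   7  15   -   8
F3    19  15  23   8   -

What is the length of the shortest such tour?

Shortest round trip = 71 miles.

00→M2→K9→F8→F3→00: 11+18+15+8+19 = 71
00→M2→K9→F3→F8→00: 11+18+23+8+18 = 78
00→M2→F8→K9→F3→00: 11+7+15+23+19 = 75
00→M2→F8→F3→K9→00: 11+7+8+23+27 = 76
00→M2→F3→K9→F8→00: 11+15+23+15+18 = 82
00→M2→F3→F8→K9→00: 11+15+8+15+27 = 76
00→K9→M2→F8→F3→00: 27+18+7+8+19 = 79
00→K9→M2→F3→F8→00: 27+18+15+8+18 = 86
00→K9→F8→M2→F3→00: 27+15+7+15+19 = 83
00→K9→F3→M2→F8→00: 27+23+15+7+18 = 90
00→F8→M2→K9→F3→00: 18+7+18+23+19 = 85
00→F8→K9→M2→F3→00: 18+15+18+15+19 = 85
The minimum is 71.
One optimal route: 00 → M2 → K9 → F8 → F3 → 00 (or its reverse).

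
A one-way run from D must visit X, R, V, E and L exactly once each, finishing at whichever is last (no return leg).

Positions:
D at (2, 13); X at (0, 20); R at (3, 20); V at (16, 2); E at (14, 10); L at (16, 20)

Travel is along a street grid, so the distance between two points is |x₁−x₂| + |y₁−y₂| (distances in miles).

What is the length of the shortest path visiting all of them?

Minimum one-way distance = 47 miles.

There are 5! = 120 possible orderings.
D → X → R → V → E → L: 9+3+31+10+12 = 65
D → X → R → V → L → E: 9+3+31+18+12 = 73
D → X → R → E → V → L: 9+3+21+10+18 = 61
D → X → R → E → L → V: 9+3+21+12+18 = 63
D → X → R → L → V → E: 9+3+13+18+10 = 53
D → X → R → L → E → V: 9+3+13+12+10 = 47
D → X → V → R → E → L: 9+34+31+21+12 = 107
D → X → V → R → L → E: 9+34+31+13+12 = 99
D → X → V → E → R → L: 9+34+10+21+13 = 87
D → X → V → E → L → R: 9+34+10+12+13 = 78
D → X → V → L → R → E: 9+34+18+13+21 = 95
D → X → V → L → E → R: 9+34+18+12+21 = 94
D → X → E → R → V → L: 9+24+21+31+18 = 103
D → X → E → R → L → V: 9+24+21+13+18 = 85
… (106 more)
The minimum is 47.
One shortest path: D → X → R → L → E → V.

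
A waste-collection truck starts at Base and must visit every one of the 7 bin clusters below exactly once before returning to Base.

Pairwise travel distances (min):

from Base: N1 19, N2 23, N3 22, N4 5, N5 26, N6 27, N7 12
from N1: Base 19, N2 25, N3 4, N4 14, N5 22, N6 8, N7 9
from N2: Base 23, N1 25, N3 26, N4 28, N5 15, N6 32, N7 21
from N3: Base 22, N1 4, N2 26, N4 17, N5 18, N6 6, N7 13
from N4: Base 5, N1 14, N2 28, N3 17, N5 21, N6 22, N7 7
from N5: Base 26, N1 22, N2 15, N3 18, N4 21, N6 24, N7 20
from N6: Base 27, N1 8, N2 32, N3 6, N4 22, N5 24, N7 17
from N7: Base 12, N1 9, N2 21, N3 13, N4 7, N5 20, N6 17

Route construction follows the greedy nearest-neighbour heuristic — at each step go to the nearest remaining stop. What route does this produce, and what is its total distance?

From Base: distances to unvisited — N4=5, N7=12, N1=19, N3=22, N2=23, N5=26, N6=27. Nearest is N4 (5).
From N4: distances to unvisited — N7=7, N1=14, N3=17, N5=21, N6=22, N2=28. Nearest is N7 (7).
From N7: distances to unvisited — N1=9, N3=13, N6=17, N5=20, N2=21. Nearest is N1 (9).
From N1: distances to unvisited — N3=4, N6=8, N5=22, N2=25. Nearest is N3 (4).
From N3: distances to unvisited — N6=6, N5=18, N2=26. Nearest is N6 (6).
From N6: distances to unvisited — N5=24, N2=32. Nearest is N5 (24).
From N5: distances to unvisited — N2=15. Nearest is N2 (15).
Return N2→Base: 23.
Total = 5 + 7 + 9 + 4 + 6 + 24 + 15 + 23 = 93.

93 min along Base → N4 → N7 → N1 → N3 → N6 → N5 → N2 → Base.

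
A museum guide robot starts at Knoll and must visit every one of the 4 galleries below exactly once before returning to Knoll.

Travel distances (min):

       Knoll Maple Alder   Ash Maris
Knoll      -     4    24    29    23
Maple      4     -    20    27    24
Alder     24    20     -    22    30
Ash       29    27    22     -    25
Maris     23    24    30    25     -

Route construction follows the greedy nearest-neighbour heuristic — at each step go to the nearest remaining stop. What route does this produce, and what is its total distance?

At Knoll the remaining stops are Maple 4, Maris 23, Alder 24, Ash 29; go to Maple.
At Maple the remaining stops are Alder 20, Maris 24, Ash 27; go to Alder.
At Alder the remaining stops are Ash 22, Maris 30; go to Ash.
At Ash the remaining stops are Maris 25; go to Maris.
Return Maris→Knoll: 23.
Total = 4 + 20 + 22 + 25 + 23 = 94.

Nearest-neighbour total = 94 min; route Knoll → Maple → Alder → Ash → Maris → Knoll.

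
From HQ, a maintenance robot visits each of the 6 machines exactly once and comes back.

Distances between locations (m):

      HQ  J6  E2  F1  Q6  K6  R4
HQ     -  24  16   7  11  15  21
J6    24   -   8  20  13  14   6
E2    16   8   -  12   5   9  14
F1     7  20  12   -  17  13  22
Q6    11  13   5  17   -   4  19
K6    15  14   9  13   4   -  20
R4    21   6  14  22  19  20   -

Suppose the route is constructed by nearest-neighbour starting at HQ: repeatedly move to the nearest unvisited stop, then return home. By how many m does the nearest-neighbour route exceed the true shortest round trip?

5 m longer than the optimal tour.

HQ: F1=7, Q6=11, K6=15, E2=16, R4=21, J6=24 ⇒ F1
F1: E2=12, K6=13, Q6=17, J6=20, R4=22 ⇒ E2
E2: Q6=5, J6=8, K6=9, R4=14 ⇒ Q6
Q6: K6=4, J6=13, R4=19 ⇒ K6
K6: J6=14, R4=20 ⇒ J6
J6: R4=6 ⇒ R4
NN route HQ → F1 → E2 → Q6 → K6 → J6 → R4 → HQ costs 69.
Optimal: HQ → F1 → K6 → Q6 → E2 → J6 → R4 → HQ costs 64 (by enumerating all 360 distinct tours).
Excess = 69 − 64 = 5.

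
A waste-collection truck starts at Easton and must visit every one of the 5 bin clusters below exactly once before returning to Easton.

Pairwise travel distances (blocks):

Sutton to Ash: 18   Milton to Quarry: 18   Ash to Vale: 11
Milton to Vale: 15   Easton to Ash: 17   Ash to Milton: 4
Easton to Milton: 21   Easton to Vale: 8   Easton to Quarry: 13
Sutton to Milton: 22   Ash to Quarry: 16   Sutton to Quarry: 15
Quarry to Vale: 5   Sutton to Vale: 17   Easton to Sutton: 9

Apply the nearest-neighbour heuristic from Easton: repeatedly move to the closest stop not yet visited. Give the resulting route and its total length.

Total distance 71 blocks via the nearest-neighbour route Easton → Vale → Quarry → Sutton → Ash → Milton → Easton.

At Easton the remaining stops are Vale 8, Sutton 9, Quarry 13, Ash 17, Milton 21; go to Vale.
At Vale the remaining stops are Quarry 5, Ash 11, Milton 15, Sutton 17; go to Quarry.
At Quarry the remaining stops are Sutton 15, Ash 16, Milton 18; go to Sutton.
At Sutton the remaining stops are Ash 18, Milton 22; go to Ash.
At Ash the remaining stops are Milton 4; go to Milton.
Return Milton→Easton: 21.
Total = 8 + 5 + 15 + 18 + 4 + 21 = 71.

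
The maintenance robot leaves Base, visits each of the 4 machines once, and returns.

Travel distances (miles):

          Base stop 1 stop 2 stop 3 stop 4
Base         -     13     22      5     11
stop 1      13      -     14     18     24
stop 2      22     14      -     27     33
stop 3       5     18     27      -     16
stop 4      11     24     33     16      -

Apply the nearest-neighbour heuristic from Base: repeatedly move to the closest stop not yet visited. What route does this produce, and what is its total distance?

At Base the remaining stops are stop 3 5, stop 4 11, stop 1 13, stop 2 22; go to stop 3.
At stop 3 the remaining stops are stop 4 16, stop 1 18, stop 2 27; go to stop 4.
At stop 4 the remaining stops are stop 1 24, stop 2 33; go to stop 1.
At stop 1 the remaining stops are stop 2 14; go to stop 2.
Return stop 2→Base: 22.
Total = 5 + 16 + 24 + 14 + 22 = 81.

Nearest-neighbour total = 81 miles; route Base → stop 3 → stop 4 → stop 1 → stop 2 → Base.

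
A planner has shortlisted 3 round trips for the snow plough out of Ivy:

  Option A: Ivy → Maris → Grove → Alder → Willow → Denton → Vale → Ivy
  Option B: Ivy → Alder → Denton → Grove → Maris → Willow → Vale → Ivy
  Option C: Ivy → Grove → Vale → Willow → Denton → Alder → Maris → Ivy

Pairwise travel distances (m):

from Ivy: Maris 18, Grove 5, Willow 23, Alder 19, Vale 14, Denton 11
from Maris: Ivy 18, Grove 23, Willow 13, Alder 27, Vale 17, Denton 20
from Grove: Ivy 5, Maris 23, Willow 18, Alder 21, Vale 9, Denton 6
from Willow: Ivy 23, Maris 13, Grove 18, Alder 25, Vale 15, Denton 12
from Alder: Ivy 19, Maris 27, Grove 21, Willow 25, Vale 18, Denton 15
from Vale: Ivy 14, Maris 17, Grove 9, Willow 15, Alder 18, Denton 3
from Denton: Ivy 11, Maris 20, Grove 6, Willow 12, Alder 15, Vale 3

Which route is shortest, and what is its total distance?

Shortest is Option C, total 101 m.

Option A: 18 + 23 + 21 + 25 + 12 + 3 + 14 = 116
Option B: 19 + 15 + 6 + 23 + 13 + 15 + 14 = 105
Option C: 5 + 9 + 15 + 12 + 15 + 27 + 18 = 101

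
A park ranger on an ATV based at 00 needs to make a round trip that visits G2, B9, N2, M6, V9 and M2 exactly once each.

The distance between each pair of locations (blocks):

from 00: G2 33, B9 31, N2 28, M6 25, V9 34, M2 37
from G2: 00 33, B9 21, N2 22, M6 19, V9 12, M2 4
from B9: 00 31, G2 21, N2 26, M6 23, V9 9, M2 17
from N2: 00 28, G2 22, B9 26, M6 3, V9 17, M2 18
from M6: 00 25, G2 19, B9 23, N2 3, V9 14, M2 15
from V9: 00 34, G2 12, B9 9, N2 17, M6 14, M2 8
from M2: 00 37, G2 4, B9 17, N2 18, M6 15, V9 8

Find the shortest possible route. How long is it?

102 blocks — the shortest possible round trip.

There are 360 distinct closed tours to check (reversals are equivalent).
00-G2-B9-N2-M6-V9-M2-00: 33+21+26+3+14+8+37 = 142
00-G2-B9-N2-M6-M2-V9-00: 33+21+26+3+15+8+34 = 140
00-G2-B9-N2-V9-M6-M2-00: 33+21+26+17+14+15+37 = 163
00-G2-B9-N2-V9-M2-M6-00: 33+21+26+17+8+15+25 = 145
00-G2-B9-N2-M2-M6-V9-00: 33+21+26+18+15+14+34 = 161
00-G2-B9-N2-M2-V9-M6-00: 33+21+26+18+8+14+25 = 145
00-G2-B9-M6-N2-V9-M2-00: 33+21+23+3+17+8+37 = 142
00-G2-B9-M6-N2-M2-V9-00: 33+21+23+3+18+8+34 = 140
… (352 more)
00-B9-V9-G2-M2-N2-M6-00: 31+9+12+4+18+3+25 = 102  ← best
The minimum is 102.
One optimal route: 00 → B9 → V9 → G2 → M2 → N2 → M6 → 00 (or its reverse).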